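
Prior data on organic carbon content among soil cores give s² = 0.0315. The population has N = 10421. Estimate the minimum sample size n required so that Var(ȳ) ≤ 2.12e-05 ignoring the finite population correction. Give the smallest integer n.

Without fpc, n₀ = s²/D = 0.0315/2.12e-05 = 1485.8491.
Rounding up, n = 1486.

1486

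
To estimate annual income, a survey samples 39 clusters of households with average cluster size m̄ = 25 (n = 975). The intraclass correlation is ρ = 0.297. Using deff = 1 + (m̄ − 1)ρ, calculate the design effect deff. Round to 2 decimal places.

deff = 1 + (25 − 1)·0.297 = 1 + 7.128 = 8.128.

8.13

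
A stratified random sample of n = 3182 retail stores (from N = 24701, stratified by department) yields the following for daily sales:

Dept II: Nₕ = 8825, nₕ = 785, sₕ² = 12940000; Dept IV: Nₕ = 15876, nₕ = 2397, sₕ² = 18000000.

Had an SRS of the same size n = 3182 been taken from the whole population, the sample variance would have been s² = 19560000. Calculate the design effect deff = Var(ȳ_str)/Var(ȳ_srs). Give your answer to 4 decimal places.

Var(ȳ_str) = Σ Wₕ²(1−fₕ)sₕ²/nₕ with Wₕ = Nₕ/24701:
  Dept II: (8825/24701)²·(1−785/8825)·12940000/785 = 1916.9303
  Dept IV: (15876/24701)²·(1−2397/15876)·18000000/2397 = 2633.7477
  → Var(ȳ_str) = 4550.678.
Var(ȳ_srs) = (1 − 3182/24701)·19560000/3182 = 5355.2065.
deff = 4550.678 / 5355.2065 = 0.8498.

0.8498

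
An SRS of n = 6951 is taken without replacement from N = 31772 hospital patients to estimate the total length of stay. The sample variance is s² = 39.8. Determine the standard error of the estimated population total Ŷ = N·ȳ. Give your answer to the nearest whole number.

Var(Ŷ) = N²·Var(ȳ) = N²·(1 − n/N)·s²/n.
f = 6951/31772 = 0.21877754; Var(ȳ) = 0.78122246·39.8/6951 = 0.0044731195.
Var(Ŷ) = 31772² · 0.0044731195 = 4.5154351 × 10^6.
SE(Ŷ) = √(4.5154351 × 10^6) = 2125.

2125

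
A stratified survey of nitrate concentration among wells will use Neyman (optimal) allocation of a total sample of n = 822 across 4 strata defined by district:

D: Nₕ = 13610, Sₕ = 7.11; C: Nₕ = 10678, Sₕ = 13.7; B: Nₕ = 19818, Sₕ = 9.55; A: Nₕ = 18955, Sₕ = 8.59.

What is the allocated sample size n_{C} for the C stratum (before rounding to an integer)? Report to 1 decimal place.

Neyman allocation: nₕ = n·NₕSₕ / Σⱼ NⱼSⱼ.
Σ NⱼSⱼ = 13610·7.11 + 10678·13.7 + 19818·9.55 + 18955·8.59 = 595141.05.
n_{C} = 822·10678·13.7 / 595141.05 = 202.1.

202.1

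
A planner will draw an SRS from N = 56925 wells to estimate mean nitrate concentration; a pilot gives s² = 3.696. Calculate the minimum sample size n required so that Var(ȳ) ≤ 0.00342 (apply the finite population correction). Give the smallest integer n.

Without fpc, n₀ = s²/D = 3.696/0.00342 = 1080.7018.
With fpc, (1 − n/N)·s²/n ≤ D requires n ≥ n₀/(1 + n₀/N) = 1080.7018/(1 + 1080.7018/56925) = 1060.5673.
Rounding up, n = 1061.

1061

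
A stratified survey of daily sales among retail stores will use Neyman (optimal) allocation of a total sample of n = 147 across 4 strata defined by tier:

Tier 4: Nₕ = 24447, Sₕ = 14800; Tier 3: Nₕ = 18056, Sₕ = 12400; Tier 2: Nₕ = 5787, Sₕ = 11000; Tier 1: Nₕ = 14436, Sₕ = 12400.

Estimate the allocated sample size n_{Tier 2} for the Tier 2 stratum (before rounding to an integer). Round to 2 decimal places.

11.30

Neyman allocation: nₕ = n·NₕSₕ / Σⱼ NⱼSⱼ.
Σ NⱼSⱼ = 24447·14800 + 18056·12400 + 5787·11000 + 14436·12400 = 8.283734 × 10^8.
n_{Tier 2} = 147·5787·11000 / (8.283734 × 10^8) = 11.30.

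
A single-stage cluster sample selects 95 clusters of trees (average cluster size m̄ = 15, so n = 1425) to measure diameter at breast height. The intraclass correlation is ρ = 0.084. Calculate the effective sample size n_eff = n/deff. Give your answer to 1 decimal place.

654.9

deff = 1 + (15 − 1)·0.084 = 1 + 1.176 = 2.176.
n_eff = 1425 / 2.176 = 654.9.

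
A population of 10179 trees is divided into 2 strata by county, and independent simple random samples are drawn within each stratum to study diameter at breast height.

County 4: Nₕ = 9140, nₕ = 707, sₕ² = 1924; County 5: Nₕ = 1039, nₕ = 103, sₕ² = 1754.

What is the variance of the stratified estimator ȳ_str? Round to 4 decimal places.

2.1843

Var(ȳ_str) = Σₕ Wₕ²(1 − fₕ)sₕ²/nₕ with Wₕ = Nₕ/N, N = 10179.
County 4: Wₕ = 0.89792710; term = 0.89792710²·(1 − 0.07735230)·1924/707 = 2.0244345.
County 5: Wₕ = 0.10207290; term = 0.10207290²·(1 − 0.09913378)·1754/103 = 0.15983561.
Sum = 2.1842701.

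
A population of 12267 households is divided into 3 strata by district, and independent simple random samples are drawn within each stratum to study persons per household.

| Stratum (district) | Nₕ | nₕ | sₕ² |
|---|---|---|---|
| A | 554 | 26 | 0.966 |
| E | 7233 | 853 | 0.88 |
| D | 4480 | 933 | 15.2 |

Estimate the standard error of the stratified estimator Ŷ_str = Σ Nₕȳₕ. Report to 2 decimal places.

563.34

Var(Ŷ_str) = Σₕ Nₕ²(1 − fₕ)sₕ²/nₕ.
A: 554²·(1 − 26/554)·0.966/26 = 10867.946.
E: 7233²·(1 − 853/7233)·0.88/853 = 47607.216.
D: 4480²·(1 − 933/4480)·15.2/933 = 258881.58.
Sum = 317356.74.
SE = √(317356.74) = 563.34.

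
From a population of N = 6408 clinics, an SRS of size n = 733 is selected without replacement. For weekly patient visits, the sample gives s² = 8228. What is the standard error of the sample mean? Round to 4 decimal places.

Under SRS without replacement, Var(ȳ) = (1 − f)·s²/n with f = n/N = 733/6408 = 0.11438826.
Var(ȳ) = (1 − 0.11438826)·8228/733 = 0.88561174·11.225102 = 9.9410823.
SE(ȳ) = √(9.9410823) = 3.1529.

3.1529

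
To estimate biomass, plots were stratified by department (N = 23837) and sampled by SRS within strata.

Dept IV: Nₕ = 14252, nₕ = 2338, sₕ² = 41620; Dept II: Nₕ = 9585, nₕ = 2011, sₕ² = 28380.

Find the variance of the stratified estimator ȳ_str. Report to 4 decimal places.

Var(ȳ_str) = Σₕ Wₕ²(1 − fₕ)sₕ²/nₕ with Wₕ = Nₕ/N, N = 23837.
Dept IV: Wₕ = 0.59789403; term = 0.59789403²·(1 − 0.16404715)·41620/2338 = 5.3197079.
Dept II: Wₕ = 0.40210597; term = 0.40210597²·(1 − 0.20980699)·28380/2011 = 1.8030781.
Sum = 7.122786.

7.1228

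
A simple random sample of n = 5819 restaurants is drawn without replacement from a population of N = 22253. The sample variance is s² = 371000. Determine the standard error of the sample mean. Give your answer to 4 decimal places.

Under SRS without replacement, Var(ȳ) = (1 − f)·s²/n with f = n/N = 5819/22253 = 0.26149283.
Var(ȳ) = (1 − 0.26149283)·371000/5819 = 0.73850717·63.756659 = 47.08475.
SE(ȳ) = √(47.08475) = 6.8618.

6.8618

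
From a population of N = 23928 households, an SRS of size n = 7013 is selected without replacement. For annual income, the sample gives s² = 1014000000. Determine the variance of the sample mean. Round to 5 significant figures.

102210

Under SRS without replacement, Var(ȳ) = (1 − f)·s²/n with f = n/N = 7013/23928 = 0.29308760.
Var(ȳ) = (1 − 0.29308760)·1014000000/7013 = 0.70691240·144588.62 = 102211.49.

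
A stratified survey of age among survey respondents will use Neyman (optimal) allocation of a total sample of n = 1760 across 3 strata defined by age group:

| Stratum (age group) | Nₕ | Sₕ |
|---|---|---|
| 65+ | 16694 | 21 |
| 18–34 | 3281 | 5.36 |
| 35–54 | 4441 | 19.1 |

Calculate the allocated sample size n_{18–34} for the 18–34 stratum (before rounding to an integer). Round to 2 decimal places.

68.33

Neyman allocation: nₕ = n·NₕSₕ / Σⱼ NⱼSⱼ.
Σ NⱼSⱼ = 16694·21 + 3281·5.36 + 4441·19.1 = 452983.26.
n_{18–34} = 1760·3281·5.36 / 452983.26 = 68.33.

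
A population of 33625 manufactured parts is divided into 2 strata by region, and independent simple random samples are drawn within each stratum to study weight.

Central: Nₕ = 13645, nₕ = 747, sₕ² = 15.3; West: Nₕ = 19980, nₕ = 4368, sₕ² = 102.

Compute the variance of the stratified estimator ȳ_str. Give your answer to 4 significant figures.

0.009631

Var(ȳ_str) = Σₕ Wₕ²(1 − fₕ)sₕ²/nₕ with Wₕ = Nₕ/N, N = 33625.
Central: Wₕ = 0.40579926; term = 0.40579926²·(1 − 0.05474533)·15.3/747 = 0.003188175.
West: Wₕ = 0.59420074; term = 0.59420074²·(1 − 0.21861862)·102/4368 = 0.0064423896.
Sum = 0.0096305646.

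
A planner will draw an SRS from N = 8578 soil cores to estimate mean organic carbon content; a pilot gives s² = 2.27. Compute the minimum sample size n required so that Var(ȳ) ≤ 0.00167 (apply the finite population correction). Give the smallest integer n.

1174

Without fpc, n₀ = s²/D = 2.27/0.00167 = 1359.2814.
With fpc, (1 − n/N)·s²/n ≤ D requires n ≥ n₀/(1 + n₀/N) = 1359.2814/(1 + 1359.2814/8578) = 1173.3507.
Rounding up, n = 1174.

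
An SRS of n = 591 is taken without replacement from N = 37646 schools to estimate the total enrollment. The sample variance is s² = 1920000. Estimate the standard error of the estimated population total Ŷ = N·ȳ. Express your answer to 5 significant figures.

2.1288 × 10^6

Var(Ŷ) = N²·Var(ȳ) = N²·(1 − n/N)·s²/n.
f = 591/37646 = 0.01569888; Var(ȳ) = 0.98430112·1920000/591 = 3197.7295.
Var(Ŷ) = 37646² · 3197.7295 = 4.5318904 × 10^12.
SE(Ŷ) = √(4.5318904 × 10^12) = 2.1288 × 10^6.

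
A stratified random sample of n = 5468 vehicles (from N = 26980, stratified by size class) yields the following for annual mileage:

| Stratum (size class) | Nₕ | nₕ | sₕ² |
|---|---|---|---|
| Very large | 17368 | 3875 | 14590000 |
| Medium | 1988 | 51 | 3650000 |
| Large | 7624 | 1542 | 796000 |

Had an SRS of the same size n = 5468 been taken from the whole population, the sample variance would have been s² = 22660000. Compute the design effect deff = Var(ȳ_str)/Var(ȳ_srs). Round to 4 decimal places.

Var(ȳ_str) = Σ Wₕ²(1−fₕ)sₕ²/nₕ with Wₕ = Nₕ/26980:
  Very large: (17368/26980)²·(1−3875/17368)·14590000/3875 = 1212.1546
  Medium: (1988/26980)²·(1−51/1988)·3650000/51 = 378.60365
  Large: (7624/26980)²·(1−1542/7624)·796000/1542 = 32.883202
  → Var(ȳ_str) = 1623.6415.
Var(ȳ_srs) = (1 − 5468/26980)·22660000/5468 = 3304.2298.
deff = 1623.6415 / 3304.2298 = 0.4914.

0.4914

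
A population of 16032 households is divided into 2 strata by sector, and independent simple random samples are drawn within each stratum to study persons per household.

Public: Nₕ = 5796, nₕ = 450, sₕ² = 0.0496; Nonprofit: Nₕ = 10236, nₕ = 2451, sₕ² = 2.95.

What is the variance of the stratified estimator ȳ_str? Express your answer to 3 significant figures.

Var(ȳ_str) = Σₕ Wₕ²(1 − fₕ)sₕ²/nₕ with Wₕ = Nₕ/N, N = 16032.
Public: Wₕ = 0.36152695; term = 0.36152695²·(1 − 0.07763975)·0.0496/450 = 1.3287739 × 10^-5.
Nonprofit: Wₕ = 0.63847305; term = 0.63847305²·(1 − 0.23944900)·2.95/2451 = 3.7315751 × 10^-4.
Sum = 3.8644525 × 10^-4.

3.86 × 10^-4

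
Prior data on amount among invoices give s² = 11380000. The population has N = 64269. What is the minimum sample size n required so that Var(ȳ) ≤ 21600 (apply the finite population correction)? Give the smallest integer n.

523

Without fpc, n₀ = s²/D = 11380000/21600 = 526.8519.
With fpc, (1 − n/N)·s²/n ≤ D requires n ≥ n₀/(1 + n₀/N) = 526.8519/(1 + 526.8519/64269) = 522.5681.
Rounding up, n = 523.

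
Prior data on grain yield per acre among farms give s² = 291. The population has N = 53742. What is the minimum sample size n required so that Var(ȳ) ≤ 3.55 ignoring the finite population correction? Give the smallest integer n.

82

Without fpc, n₀ = s²/D = 291/3.55 = 81.9718.
Rounding up, n = 82.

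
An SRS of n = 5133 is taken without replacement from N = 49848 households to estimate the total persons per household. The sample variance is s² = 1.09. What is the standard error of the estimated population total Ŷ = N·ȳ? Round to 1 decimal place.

Var(Ŷ) = N²·Var(ȳ) = N²·(1 − n/N)·s²/n.
f = 5133/49848 = 0.10297304; Var(ȳ) = 0.89702696·1.09/5133 = 1.9048498 × 10^-4.
Var(Ŷ) = 49848² · (1.9048498 × 10^-4) = 473321.48.
SE(Ŷ) = √(473321.48) = 688.0.

688.0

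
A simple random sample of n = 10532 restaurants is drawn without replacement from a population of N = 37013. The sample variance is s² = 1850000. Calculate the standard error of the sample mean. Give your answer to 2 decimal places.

Under SRS without replacement, Var(ȳ) = (1 − f)·s²/n with f = n/N = 10532/37013 = 0.28454867.
Var(ȳ) = (1 − 0.28454867)·1850000/10532 = 0.71545133·175.65515 = 125.67271.
SE(ȳ) = √(125.67271) = 11.21.

11.21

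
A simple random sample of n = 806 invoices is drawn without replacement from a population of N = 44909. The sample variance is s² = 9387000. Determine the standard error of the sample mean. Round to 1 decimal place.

Under SRS without replacement, Var(ȳ) = (1 − f)·s²/n with f = n/N = 806/44909 = 0.01794740.
Var(ȳ) = (1 − 0.01794740)·9387000/806 = 0.98205260·11646.402 = 11437.379.
SE(ȳ) = √(11437.379) = 106.9.

106.9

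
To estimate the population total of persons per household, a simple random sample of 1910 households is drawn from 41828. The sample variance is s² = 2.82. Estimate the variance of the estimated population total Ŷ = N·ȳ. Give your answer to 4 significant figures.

2.465 × 10^6

Var(Ŷ) = N²·Var(ȳ) = N²·(1 − n/N)·s²/n.
f = 1910/41828 = 0.04566319; Var(ȳ) = 0.95433681·2.82/1910 = 0.0014090208.
Var(Ŷ) = 41828² · 0.0014090208 = 2.4651968 × 10^6.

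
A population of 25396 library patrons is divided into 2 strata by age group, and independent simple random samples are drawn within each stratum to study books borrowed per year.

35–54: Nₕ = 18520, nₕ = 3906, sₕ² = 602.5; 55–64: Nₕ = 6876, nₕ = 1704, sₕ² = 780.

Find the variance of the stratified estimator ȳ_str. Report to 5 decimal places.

Var(ȳ_str) = Σₕ Wₕ²(1 − fₕ)sₕ²/nₕ with Wₕ = Nₕ/N, N = 25396.
35–54: Wₕ = 0.72924870; term = 0.72924870²·(1 − 0.21090713)·602.5/3906 = 0.064729799.
55–64: Wₕ = 0.27075130; term = 0.27075130²·(1 − 0.24781850)·780/1704 = 0.025239966.
Sum = 0.089969765.

0.08997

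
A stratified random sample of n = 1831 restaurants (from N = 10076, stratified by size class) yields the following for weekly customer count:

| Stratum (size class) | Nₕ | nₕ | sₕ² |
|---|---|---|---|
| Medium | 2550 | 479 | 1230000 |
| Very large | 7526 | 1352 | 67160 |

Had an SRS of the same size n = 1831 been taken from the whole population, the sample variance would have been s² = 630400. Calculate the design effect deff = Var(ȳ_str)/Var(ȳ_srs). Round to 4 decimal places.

0.5548

Var(ȳ_str) = Σ Wₕ²(1−fₕ)sₕ²/nₕ with Wₕ = Nₕ/10076:
  Medium: (2550/10076)²·(1−479/2550)·1230000/479 = 133.57143
  Very large: (7526/10076)²·(1−1352/7526)·67160/1352 = 22.734663
  → Var(ȳ_str) = 156.30609.
Var(ȳ_srs) = (1 − 1831/10076)·630400/1831 = 281.72823.
deff = 156.30609 / 281.72823 = 0.5548.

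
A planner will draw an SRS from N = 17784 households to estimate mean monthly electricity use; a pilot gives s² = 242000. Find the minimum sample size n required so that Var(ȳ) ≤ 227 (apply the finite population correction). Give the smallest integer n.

Without fpc, n₀ = s²/D = 242000/227 = 1066.0793.
With fpc, (1 − n/N)·s²/n ≤ D requires n ≥ n₀/(1 + n₀/N) = 1066.0793/(1 + 1066.0793/17784) = 1005.7864.
Rounding up, n = 1006.

1006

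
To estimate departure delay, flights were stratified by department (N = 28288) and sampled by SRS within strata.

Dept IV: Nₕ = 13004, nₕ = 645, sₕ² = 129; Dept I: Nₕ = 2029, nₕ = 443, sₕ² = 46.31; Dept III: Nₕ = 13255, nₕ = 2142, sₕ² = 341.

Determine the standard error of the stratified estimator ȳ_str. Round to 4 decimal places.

0.2644

Var(ȳ_str) = Σₕ Wₕ²(1 − fₕ)sₕ²/nₕ with Wₕ = Nₕ/N, N = 28288.
Dept IV: Wₕ = 0.45970023; term = 0.45970023²·(1 − 0.04960012)·129/645 = 0.040168517.
Dept I: Wₕ = 0.07172653; term = 0.07172653²·(1 − 0.21833415)·46.31/443 = 4.2038944 × 10^-4.
Dept III: Wₕ = 0.46857325; term = 0.46857325²·(1 − 0.16159940)·341/2142 = 0.029304983.
Sum = 0.069893889.
SE = √(0.069893889) = 0.2644.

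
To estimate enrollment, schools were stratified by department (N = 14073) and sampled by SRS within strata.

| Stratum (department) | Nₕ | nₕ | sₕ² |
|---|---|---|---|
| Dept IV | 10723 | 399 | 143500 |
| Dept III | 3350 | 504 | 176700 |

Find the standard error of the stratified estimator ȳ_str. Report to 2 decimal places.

14.76

Var(ȳ_str) = Σₕ Wₕ²(1 − fₕ)sₕ²/nₕ with Wₕ = Nₕ/N, N = 14073.
Dept IV: Wₕ = 0.76195552; term = 0.76195552²·(1 − 0.03720974)·143500/399 = 201.03419.
Dept III: Wₕ = 0.23804448; term = 0.23804448²·(1 − 0.15044776)·176700/504 = 16.877664.
Sum = 217.91185.
SE = √(217.91185) = 14.76.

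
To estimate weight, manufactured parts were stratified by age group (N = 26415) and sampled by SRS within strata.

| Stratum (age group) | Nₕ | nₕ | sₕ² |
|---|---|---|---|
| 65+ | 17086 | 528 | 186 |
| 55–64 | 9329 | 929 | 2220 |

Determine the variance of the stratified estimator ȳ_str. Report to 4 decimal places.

Var(ȳ_str) = Σₕ Wₕ²(1 − fₕ)sₕ²/nₕ with Wₕ = Nₕ/N, N = 26415.
65+: Wₕ = 0.64682945; term = 0.64682945²·(1 − 0.03090249)·186/528 = 0.14283218.
55–64: Wₕ = 0.35317055; term = 0.35317055²·(1 − 0.09958195)·2220/929 = 0.26838016.
Sum = 0.41121234.

0.4112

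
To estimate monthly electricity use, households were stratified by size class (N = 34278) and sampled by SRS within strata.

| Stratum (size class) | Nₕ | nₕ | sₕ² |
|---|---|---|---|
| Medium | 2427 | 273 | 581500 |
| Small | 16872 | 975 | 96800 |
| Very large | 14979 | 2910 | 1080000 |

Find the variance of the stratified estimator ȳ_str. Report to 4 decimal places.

Var(ȳ_str) = Σₕ Wₕ²(1 − fₕ)sₕ²/nₕ with Wₕ = Nₕ/N, N = 34278.
Medium: Wₕ = 0.07080343; term = 0.07080343²·(1 − 0.11248455)·581500/273 = 9.4770157.
Small: Wₕ = 0.49221075; term = 0.49221075²·(1 − 0.05778805)·96800/975 = 22.663216.
Very large: Wₕ = 0.43698582; term = 0.43698582²·(1 − 0.19427198)·1080000/2910 = 57.102343.
Sum = 89.242575.

89.2426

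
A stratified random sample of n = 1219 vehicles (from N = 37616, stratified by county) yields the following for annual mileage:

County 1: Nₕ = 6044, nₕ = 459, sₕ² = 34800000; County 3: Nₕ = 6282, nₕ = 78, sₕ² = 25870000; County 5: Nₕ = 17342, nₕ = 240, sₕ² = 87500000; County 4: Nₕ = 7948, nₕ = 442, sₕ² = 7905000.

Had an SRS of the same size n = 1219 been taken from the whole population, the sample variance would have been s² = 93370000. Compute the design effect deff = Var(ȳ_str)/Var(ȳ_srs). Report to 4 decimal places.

Var(ȳ_str) = Σ Wₕ²(1−fₕ)sₕ²/nₕ with Wₕ = Nₕ/37616:
  County 1: (6044/37616)²·(1−459/6044)·34800000/459 = 1808.7101
  County 3: (6282/37616)²·(1−78/6282)·25870000/78 = 9135.3738
  County 5: (17342/37616)²·(1−240/17342)·87500000/240 = 76418.353
  County 4: (7948/37616)²·(1−442/7948)·7905000/442 = 754.05114
  → Var(ȳ_str) = 88116.488.
Var(ȳ_srs) = (1 − 1219/37616)·93370000/1219 = 74113.382.
deff = 88116.488 / 74113.382 = 1.1889.

1.1889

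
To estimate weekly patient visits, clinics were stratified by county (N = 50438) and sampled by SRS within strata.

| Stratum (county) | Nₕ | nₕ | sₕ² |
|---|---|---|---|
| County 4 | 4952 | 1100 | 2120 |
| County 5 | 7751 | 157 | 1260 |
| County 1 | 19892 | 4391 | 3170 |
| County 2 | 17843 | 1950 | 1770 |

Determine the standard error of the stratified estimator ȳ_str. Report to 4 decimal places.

Var(ȳ_str) = Σₕ Wₕ²(1 − fₕ)sₕ²/nₕ with Wₕ = Nₕ/N, N = 50438.
County 4: Wₕ = 0.09817994; term = 0.09817994²·(1 − 0.22213247)·2120/1100 = 0.014450883.
County 5: Wₕ = 0.15367382; term = 0.15367382²·(1 − 0.02025545)·1260/157 = 0.18568786.
County 1: Wₕ = 0.39438519; term = 0.39438519²·(1 − 0.22074201)·3170/4391 = 0.08750206.
County 2: Wₕ = 0.35376105; term = 0.35376105²·(1 − 0.10928655)·1770/1950 = 0.10118047.
Sum = 0.38882127.
SE = √(0.38882127) = 0.6236.

0.6236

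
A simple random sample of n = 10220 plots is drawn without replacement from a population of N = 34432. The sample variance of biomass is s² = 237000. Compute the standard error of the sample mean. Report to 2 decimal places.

4.04

Under SRS without replacement, Var(ȳ) = (1 − f)·s²/n with f = n/N = 10220/34432 = 0.29681691.
Var(ȳ) = (1 − 0.29681691)·237000/10220 = 0.70318309·23.189824 = 16.306692.
SE(ȳ) = √(16.306692) = 4.04.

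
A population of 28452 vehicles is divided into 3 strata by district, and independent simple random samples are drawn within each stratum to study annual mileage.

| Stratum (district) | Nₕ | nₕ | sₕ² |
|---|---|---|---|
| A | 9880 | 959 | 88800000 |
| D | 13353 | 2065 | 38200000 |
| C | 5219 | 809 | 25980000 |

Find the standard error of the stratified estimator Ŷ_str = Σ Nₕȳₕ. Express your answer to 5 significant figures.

Var(Ŷ_str) = Σₕ Nₕ²(1 − fₕ)sₕ²/nₕ.
A: 9880²·(1 − 959/9880)·88800000/959 = 8.1614034 × 10^12.
D: 13353²·(1 − 2065/13353)·38200000/2065 = 2.7882978 × 10^12.
C: 5219²·(1 − 809/5219)·25980000/809 = 7.3912265 × 10^11.
Sum = 1.1688824 × 10^13.
SE = √(1.1688824 × 10^13) = 3.4189 × 10^6.

3.4189 × 10^6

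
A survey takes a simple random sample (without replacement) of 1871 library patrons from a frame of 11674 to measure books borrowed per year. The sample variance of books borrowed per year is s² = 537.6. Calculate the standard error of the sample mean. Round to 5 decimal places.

Under SRS without replacement, Var(ȳ) = (1 − f)·s²/n with f = n/N = 1871/11674 = 0.16027069.
Var(ȳ) = (1 − 0.16027069)·537.6/1871 = 0.83972931·0.28733298 = 0.24128192.
SE(ȳ) = √(0.24128192) = 0.49120.

0.49120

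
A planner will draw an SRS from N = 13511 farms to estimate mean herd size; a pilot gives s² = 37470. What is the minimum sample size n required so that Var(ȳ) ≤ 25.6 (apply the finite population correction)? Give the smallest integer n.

1321

Without fpc, n₀ = s²/D = 37470/25.6 = 1463.6719.
With fpc, (1 − n/N)·s²/n ≤ D requires n ≥ n₀/(1 + n₀/N) = 1463.6719/(1 + 1463.6719/13511) = 1320.6080.
Rounding up, n = 1321.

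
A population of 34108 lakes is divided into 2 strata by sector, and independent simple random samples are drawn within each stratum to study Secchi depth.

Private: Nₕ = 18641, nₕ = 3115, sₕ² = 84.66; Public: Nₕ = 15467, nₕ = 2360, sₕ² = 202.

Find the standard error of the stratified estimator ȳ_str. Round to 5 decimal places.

0.14723

Var(ȳ_str) = Σₕ Wₕ²(1 − fₕ)sₕ²/nₕ with Wₕ = Nₕ/N, N = 34108.
Private: Wₕ = 0.54652867; term = 0.54652867²·(1 − 0.16710477)·84.66/3115 = 0.0067613979.
Public: Wₕ = 0.45347133; term = 0.45347133²·(1 − 0.15258292)·202/2360 = 0.014915446.
Sum = 0.021676844.
SE = √(0.021676844) = 0.14723.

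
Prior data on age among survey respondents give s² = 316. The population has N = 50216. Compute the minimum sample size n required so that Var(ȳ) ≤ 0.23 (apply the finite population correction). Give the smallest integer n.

Without fpc, n₀ = s²/D = 316/0.23 = 1373.9130.
With fpc, (1 − n/N)·s²/n ≤ D requires n ≥ n₀/(1 + n₀/N) = 1373.9130/(1 + 1373.9130/50216) = 1337.3237.
Rounding up, n = 1338.

1338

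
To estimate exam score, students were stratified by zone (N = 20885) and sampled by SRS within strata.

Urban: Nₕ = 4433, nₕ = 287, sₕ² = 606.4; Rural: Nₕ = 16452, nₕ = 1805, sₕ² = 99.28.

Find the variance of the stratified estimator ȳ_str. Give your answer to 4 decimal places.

0.1194

Var(ȳ_str) = Σₕ Wₕ²(1 − fₕ)sₕ²/nₕ with Wₕ = Nₕ/N, N = 20885.
Urban: Wₕ = 0.21225760; term = 0.21225760²·(1 − 0.06474171)·606.4/287 = 0.089029793.
Rural: Wₕ = 0.78774240; term = 0.78774240²·(1 − 0.10971310)·99.28/1805 = 0.030386661.
Sum = 0.11941645.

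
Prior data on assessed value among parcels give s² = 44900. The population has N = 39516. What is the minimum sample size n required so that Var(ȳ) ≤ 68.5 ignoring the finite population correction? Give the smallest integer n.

Without fpc, n₀ = s²/D = 44900/68.5 = 655.4745.
Rounding up, n = 656.

656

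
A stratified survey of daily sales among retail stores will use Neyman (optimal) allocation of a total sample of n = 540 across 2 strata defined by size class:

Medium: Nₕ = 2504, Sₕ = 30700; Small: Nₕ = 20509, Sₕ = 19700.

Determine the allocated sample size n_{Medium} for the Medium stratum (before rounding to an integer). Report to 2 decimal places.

Neyman allocation: nₕ = n·NₕSₕ / Σⱼ NⱼSⱼ.
Σ NⱼSⱼ = 2504·30700 + 20509·19700 = 4.809001 × 10^8.
n_{Medium} = 540·2504·30700 / (4.809001 × 10^8) = 86.32.

86.32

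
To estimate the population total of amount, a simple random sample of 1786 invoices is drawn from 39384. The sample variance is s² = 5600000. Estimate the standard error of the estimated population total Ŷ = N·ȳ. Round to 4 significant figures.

Var(Ŷ) = N²·Var(ȳ) = N²·(1 − n/N)·s²/n.
f = 1786/39384 = 0.04534836; Var(ȳ) = 0.95465164·5600000/1786 = 2993.3086.
Var(Ŷ) = 39384² · 2993.3086 = 4.6429193 × 10^12.
SE(Ŷ) = √(4.6429193 × 10^12) = 2.155 × 10^6.

2.155 × 10^6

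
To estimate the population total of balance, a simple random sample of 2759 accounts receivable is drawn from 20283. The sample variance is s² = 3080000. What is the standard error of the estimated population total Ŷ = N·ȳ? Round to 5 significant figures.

Var(Ŷ) = N²·Var(ȳ) = N²·(1 − n/N)·s²/n.
f = 2759/20283 = 0.13602524; Var(ȳ) = 0.86397476·3080000/2759 = 964.4952.
Var(Ŷ) = 20283² · 964.4952 = 3.9679341 × 10^11.
SE(Ŷ) = √(3.9679341 × 10^11) = 629920.

629920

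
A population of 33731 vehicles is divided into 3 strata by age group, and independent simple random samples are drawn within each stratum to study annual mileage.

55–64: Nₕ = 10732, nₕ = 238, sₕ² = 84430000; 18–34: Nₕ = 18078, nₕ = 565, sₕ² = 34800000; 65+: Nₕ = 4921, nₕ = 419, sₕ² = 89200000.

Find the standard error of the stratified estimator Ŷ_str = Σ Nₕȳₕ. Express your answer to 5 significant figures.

Var(Ŷ_str) = Σₕ Nₕ²(1 − fₕ)sₕ²/nₕ.
55–64: 10732²·(1 − 238/10732)·84430000/238 = 3.9952279 × 10^13.
18–34: 18078²·(1 − 565/18078)·34800000/565 = 1.9500319 × 10^13.
65+: 4921²·(1 − 419/4921)·89200000/419 = 4.7163898 × 10^12.
Sum = 6.4168988 × 10^13.
SE = √(6.4168988 × 10^13) = 8.0106 × 10^6.

8.0106 × 10^6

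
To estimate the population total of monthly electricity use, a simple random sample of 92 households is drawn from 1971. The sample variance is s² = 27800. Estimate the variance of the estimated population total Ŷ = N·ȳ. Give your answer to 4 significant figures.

Var(Ŷ) = N²·Var(ȳ) = N²·(1 − n/N)·s²/n.
f = 92/1971 = 0.04667681; Var(ȳ) = 0.95332319·27800/92 = 288.0694.
Var(Ŷ) = 1971² · 288.0694 = 1.1191038 × 10^9.

1.119 × 10^9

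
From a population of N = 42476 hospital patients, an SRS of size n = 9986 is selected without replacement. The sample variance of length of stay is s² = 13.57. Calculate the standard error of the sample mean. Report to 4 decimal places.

0.0322

Under SRS without replacement, Var(ȳ) = (1 − f)·s²/n with f = n/N = 9986/42476 = 0.23509747.
Var(ȳ) = (1 − 0.23509747)·13.57/9986 = 0.76490253·0.0013589025 = 0.0010394279.
SE(ȳ) = √(0.0010394279) = 0.0322.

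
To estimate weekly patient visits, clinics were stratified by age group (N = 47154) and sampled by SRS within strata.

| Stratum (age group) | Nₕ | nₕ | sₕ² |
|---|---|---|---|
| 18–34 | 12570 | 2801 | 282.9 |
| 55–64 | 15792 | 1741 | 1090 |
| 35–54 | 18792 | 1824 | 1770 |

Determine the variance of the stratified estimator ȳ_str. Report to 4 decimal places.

Var(ȳ_str) = Σₕ Wₕ²(1 − fₕ)sₕ²/nₕ with Wₕ = Nₕ/N, N = 47154.
18–34: Wₕ = 0.26657336; term = 0.26657336²·(1 − 0.22283214)·282.9/2801 = 0.0055778669.
55–64: Wₕ = 0.33490266; term = 0.33490266²·(1 − 0.11024569)·1090/1741 = 0.062479136.
35–54: Wₕ = 0.39852399; term = 0.39852399²·(1 − 0.09706258)·1770/1824 = 0.13916019.
Sum = 0.20721719.

0.2072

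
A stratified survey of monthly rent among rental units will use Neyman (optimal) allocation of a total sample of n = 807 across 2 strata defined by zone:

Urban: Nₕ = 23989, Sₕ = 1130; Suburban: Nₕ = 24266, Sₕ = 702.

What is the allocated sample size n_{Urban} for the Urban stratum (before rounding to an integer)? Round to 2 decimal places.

Neyman allocation: nₕ = n·NₕSₕ / Σⱼ NⱼSⱼ.
Σ NⱼSⱼ = 23989·1130 + 24266·702 = 4.4142302 × 10^7.
n_{Urban} = 807·23989·1130 / (4.4142302 × 10^7) = 495.57.

495.57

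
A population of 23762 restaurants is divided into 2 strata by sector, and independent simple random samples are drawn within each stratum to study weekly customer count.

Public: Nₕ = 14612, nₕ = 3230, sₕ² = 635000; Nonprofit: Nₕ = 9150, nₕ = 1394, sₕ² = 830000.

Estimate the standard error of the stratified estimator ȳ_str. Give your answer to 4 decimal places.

Var(ȳ_str) = Σₕ Wₕ²(1 − fₕ)sₕ²/nₕ with Wₕ = Nₕ/N, N = 23762.
Public: Wₕ = 0.61493140; term = 0.61493140²·(1 − 0.22105119)·635000/3230 = 57.90732.
Nonprofit: Wₕ = 0.38506860; term = 0.38506860²·(1 − 0.15234973)·830000/1394 = 74.835597.
Sum = 132.74292.
SE = √(132.74292) = 11.5214.

11.5214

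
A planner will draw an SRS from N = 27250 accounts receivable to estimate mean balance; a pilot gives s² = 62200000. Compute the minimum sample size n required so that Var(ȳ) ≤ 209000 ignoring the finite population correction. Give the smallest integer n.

298

Without fpc, n₀ = s²/D = 62200000/209000 = 297.6077.
Rounding up, n = 298.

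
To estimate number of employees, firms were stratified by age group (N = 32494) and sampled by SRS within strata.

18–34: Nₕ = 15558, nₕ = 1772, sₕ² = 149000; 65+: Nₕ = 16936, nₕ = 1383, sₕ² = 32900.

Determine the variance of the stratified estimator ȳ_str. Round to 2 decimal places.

Var(ȳ_str) = Σₕ Wₕ²(1 − fₕ)sₕ²/nₕ with Wₕ = Nₕ/N, N = 32494.
18–34: Wₕ = 0.47879609; term = 0.47879609²·(1 − 0.11389639)·149000/1772 = 17.080801.
65+: Wₕ = 0.52120391; term = 0.52120391²·(1 − 0.08166037)·32900/1383 = 5.9346127.
Sum = 23.015414.

23.02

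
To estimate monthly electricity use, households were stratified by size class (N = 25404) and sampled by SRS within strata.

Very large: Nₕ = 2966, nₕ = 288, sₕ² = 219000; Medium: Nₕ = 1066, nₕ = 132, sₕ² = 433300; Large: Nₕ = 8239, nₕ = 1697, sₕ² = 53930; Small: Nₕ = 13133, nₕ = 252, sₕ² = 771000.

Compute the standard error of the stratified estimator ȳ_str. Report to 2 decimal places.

Var(ȳ_str) = Σₕ Wₕ²(1 − fₕ)sₕ²/nₕ with Wₕ = Nₕ/N, N = 25404.
Very large: Wₕ = 0.11675327; term = 0.11675327²·(1 − 0.09710047)·219000/288 = 9.3589933.
Medium: Wₕ = 0.04196190; term = 0.04196190²·(1 − 0.12382739)·433300/132 = 5.0642441.
Large: Wₕ = 0.32431900; term = 0.32431900²·(1 − 0.20597160)·53930/1697 = 2.6541741.
Small: Wₕ = 0.51696583; term = 0.51696583²·(1 − 0.01918830)·771000/252 = 801.97929.
Sum = 819.0567.
SE = √(819.0567) = 28.62.

28.62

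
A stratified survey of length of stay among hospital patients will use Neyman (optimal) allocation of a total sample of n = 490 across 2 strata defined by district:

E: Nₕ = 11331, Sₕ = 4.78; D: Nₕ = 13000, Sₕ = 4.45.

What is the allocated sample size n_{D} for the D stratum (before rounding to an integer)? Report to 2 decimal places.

253.07

Neyman allocation: nₕ = n·NₕSₕ / Σⱼ NⱼSⱼ.
Σ NⱼSⱼ = 11331·4.78 + 13000·4.45 = 112012.18.
n_{D} = 490·13000·4.45 / 112012.18 = 253.07.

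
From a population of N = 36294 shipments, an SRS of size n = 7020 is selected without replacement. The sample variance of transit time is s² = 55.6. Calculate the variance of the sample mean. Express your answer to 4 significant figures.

Under SRS without replacement, Var(ȳ) = (1 − f)·s²/n with f = n/N = 7020/36294 = 0.19342040.
Var(ȳ) = (1 − 0.19342040)·55.6/7020 = 0.80657960·0.0079202279 = 0.0063882943.

0.006388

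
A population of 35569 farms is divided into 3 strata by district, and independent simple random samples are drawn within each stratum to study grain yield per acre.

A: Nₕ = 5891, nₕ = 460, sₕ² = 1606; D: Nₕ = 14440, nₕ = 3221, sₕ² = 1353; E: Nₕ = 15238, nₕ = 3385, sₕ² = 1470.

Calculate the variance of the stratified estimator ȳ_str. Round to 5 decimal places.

0.20408

Var(ȳ_str) = Σₕ Wₕ²(1 − fₕ)sₕ²/nₕ with Wₕ = Nₕ/N, N = 35569.
A: Wₕ = 0.16562175; term = 0.16562175²·(1 − 0.07808521)·1606/460 = 0.088290347.
D: Wₕ = 0.40597149; term = 0.40597149²·(1 − 0.22306094)·1353/3221 = 0.053787964.
E: Wₕ = 0.42840676; term = 0.42840676²·(1 − 0.22214201)·1470/3385 = 0.061997133.
Sum = 0.20407544.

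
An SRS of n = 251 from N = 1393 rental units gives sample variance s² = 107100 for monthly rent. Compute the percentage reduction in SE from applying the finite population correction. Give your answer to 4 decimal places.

f = n/N = 251/1393 = 0.18018665.
SE_no-fpc = √(s²/n) = 20.656554; SE_fpc = √((1−f)s²/n) = 18.703176.
Ratio = √(1−f) = 0.90543545. Reduction = 100·(1 − 0.90543545) = 9.4565%.

9.4565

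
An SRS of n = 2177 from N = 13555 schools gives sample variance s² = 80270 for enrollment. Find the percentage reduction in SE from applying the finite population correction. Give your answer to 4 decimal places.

f = n/N = 2177/13555 = 0.16060494.
SE_no-fpc = √(s²/n) = 6.0722189; SE_fpc = √((1−f)s²/n) = 5.5632762.
Ratio = √(1−f) = 0.91618506. Reduction = 100·(1 − 0.91618506) = 8.3815%.

8.3815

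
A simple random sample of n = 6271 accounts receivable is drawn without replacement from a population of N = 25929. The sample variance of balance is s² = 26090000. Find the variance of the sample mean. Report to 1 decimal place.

3154.2

Under SRS without replacement, Var(ȳ) = (1 − f)·s²/n with f = n/N = 6271/25929 = 0.24185275.
Var(ȳ) = (1 − 0.24185275)·26090000/6271 = 0.75814725·4160.421 = 3154.2117.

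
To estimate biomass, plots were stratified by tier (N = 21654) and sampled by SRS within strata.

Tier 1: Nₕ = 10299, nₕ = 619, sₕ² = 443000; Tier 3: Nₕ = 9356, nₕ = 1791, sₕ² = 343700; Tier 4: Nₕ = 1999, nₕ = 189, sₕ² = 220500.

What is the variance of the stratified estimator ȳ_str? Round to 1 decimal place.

Var(ȳ_str) = Σₕ Wₕ²(1 − fₕ)sₕ²/nₕ with Wₕ = Nₕ/N, N = 21654.
Tier 1: Wₕ = 0.47561651; term = 0.47561651²·(1 − 0.06010292)·443000/619 = 152.16236.
Tier 3: Wₕ = 0.43206798; term = 0.43206798²·(1 − 0.19142796)·343700/1791 = 28.967221.
Tier 4: Wₕ = 0.09231551; term = 0.09231551²·(1 − 0.09454727)·220500/189 = 9.0024744.
Sum = 190.13206.

190.1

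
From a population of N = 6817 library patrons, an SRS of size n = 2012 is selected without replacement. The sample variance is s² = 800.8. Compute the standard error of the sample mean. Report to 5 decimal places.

Under SRS without replacement, Var(ȳ) = (1 − f)·s²/n with f = n/N = 2012/6817 = 0.29514449.
Var(ȳ) = (1 − 0.29514449)·800.8/2012 = 0.70485551·0.39801193 = 0.2805409.
SE(ȳ) = √(0.2805409) = 0.52966.

0.52966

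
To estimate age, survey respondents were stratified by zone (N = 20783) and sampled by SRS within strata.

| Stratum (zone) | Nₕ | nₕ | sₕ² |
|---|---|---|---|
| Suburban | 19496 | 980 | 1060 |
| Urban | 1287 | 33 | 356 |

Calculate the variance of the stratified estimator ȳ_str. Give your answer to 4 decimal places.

Var(ȳ_str) = Σₕ Wₕ²(1 − fₕ)sₕ²/nₕ with Wₕ = Nₕ/N, N = 20783.
Suburban: Wₕ = 0.93807439; term = 0.93807439²·(1 − 0.05026672)·1060/980 = 0.90397413.
Urban: Wₕ = 0.06192561; term = 0.06192561²·(1 − 0.02564103)·356/33 = 0.04030841.
Sum = 0.94428254.

0.9443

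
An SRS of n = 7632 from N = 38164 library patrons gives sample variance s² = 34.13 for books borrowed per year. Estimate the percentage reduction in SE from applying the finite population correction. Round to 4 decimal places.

f = n/N = 7632/38164 = 0.19997904.
SE_no-fpc = √(s²/n) = 0.066872716; SE_fpc = √((1−f)s²/n) = 0.059813559.
Ratio = √(1−f) = 0.89443891. Reduction = 100·(1 − 0.89443891) = 10.5561%.

10.5561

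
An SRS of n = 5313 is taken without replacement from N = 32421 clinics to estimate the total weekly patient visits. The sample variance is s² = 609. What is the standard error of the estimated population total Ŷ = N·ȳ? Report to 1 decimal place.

Var(Ŷ) = N²·Var(ȳ) = N²·(1 − n/N)·s²/n.
f = 5313/32421 = 0.16387527; Var(ȳ) = 0.83612473·609/5313 = 0.095840385.
Var(Ŷ) = 32421² · 0.095840385 = 1.0073986 × 10^8.
SE(Ŷ) = √(1.0073986 × 10^8) = 10036.9.

10036.9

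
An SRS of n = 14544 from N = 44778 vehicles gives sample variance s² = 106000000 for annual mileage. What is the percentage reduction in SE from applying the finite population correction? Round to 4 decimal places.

17.8296

f = n/N = 14544/44778 = 0.32480236.
SE_no-fpc = √(s²/n) = 85.371124; SE_fpc = √((1−f)s²/n) = 70.149803.
Ratio = √(1−f) = 0.82170411. Reduction = 100·(1 − 0.82170411) = 17.8296%.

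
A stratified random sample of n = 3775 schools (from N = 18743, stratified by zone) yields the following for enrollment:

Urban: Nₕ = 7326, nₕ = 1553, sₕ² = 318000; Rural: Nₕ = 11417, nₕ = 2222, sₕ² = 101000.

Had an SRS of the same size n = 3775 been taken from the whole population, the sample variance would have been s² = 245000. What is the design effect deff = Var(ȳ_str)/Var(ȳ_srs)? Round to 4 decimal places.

0.7377

Var(ȳ_str) = Σ Wₕ²(1−fₕ)sₕ²/nₕ with Wₕ = Nₕ/18743:
  Urban: (7326/18743)²·(1−1553/7326)·318000/1553 = 24.651646
  Rural: (11417/18743)²·(1−2222/11417)·101000/2222 = 13.583223
  → Var(ȳ_str) = 38.234869.
Var(ȳ_srs) = (1 − 3775/18743)·245000/3775 = 51.829116.
deff = 38.234869 / 51.829116 = 0.7377.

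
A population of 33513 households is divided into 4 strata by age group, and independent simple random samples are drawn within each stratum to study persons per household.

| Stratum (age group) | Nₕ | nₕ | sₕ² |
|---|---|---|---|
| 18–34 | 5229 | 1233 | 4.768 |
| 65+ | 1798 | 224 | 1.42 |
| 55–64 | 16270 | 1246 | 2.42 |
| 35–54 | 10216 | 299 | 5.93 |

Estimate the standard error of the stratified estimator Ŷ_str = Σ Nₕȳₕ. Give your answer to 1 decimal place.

1607.1

Var(Ŷ_str) = Σₕ Nₕ²(1 − fₕ)sₕ²/nₕ.
18–34: 5229²·(1 − 1233/5229)·4.768/1233 = 80801.103.
65+: 1798²·(1 − 224/1798)·1.42/224 = 17940.508.
55–64: 16270²·(1 − 1246/16270)·2.42/1246 = 474755.99.
35–54: 10216²·(1 − 299/10216)·5.93/299 = 2.0092996 × 10^6.
Sum = 2.5827972 × 10^6.
SE = √(2.5827972 × 10^6) = 1607.1.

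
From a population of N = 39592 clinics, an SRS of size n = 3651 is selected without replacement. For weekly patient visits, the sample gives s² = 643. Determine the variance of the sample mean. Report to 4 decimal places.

Under SRS without replacement, Var(ȳ) = (1 − f)·s²/n with f = n/N = 3651/39592 = 0.09221560.
Var(ȳ) = (1 − 0.09221560)·643/3651 = 0.90778440·0.17611613 = 0.15987548.

0.1599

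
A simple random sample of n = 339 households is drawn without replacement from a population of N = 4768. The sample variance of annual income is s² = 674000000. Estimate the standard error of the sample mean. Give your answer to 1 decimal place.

1359.0

Under SRS without replacement, Var(ȳ) = (1 − f)·s²/n with f = n/N = 339/4768 = 0.07109899.
Var(ȳ) = (1 − 0.07109899)·674000000/339 = 0.92890101·1.9882006 × 10^6 = 1.8468415 × 10^6.
SE(ȳ) = √(1.8468415 × 10^6) = 1359.0.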